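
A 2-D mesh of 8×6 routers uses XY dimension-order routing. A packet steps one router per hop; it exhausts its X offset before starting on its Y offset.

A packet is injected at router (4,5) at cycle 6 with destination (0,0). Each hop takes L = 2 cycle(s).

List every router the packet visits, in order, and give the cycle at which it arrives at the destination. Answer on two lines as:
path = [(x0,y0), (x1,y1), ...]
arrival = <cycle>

[0] x=4 y=5 t=6
[1] x=3 y=5 t=8 →W
[2] x=2 y=5 t=10 →W
[3] x=1 y=5 t=12 →W
[4] x=0 y=5 t=14 →W
[5] x=0 y=4 t=16 →S
[6] x=0 y=3 t=18 →S
[7] x=0 y=2 t=20 →S
[8] x=0 y=1 t=22 →S
[9] x=0 y=0 t=24 →S

path = [(4,5), (3,5), (2,5), (1,5), (0,5), (0,4), (0,3), (0,2), (0,1), (0,0)]
arrival = 24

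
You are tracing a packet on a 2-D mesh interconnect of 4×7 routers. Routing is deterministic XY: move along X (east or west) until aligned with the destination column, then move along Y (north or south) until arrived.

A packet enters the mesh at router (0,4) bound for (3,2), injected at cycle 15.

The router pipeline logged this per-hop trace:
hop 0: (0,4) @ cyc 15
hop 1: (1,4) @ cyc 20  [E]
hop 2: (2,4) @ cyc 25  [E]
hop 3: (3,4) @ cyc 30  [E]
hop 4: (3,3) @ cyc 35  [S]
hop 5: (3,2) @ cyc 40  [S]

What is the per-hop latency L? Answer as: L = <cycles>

L = 5

From hop 0 (15) to hop 1 (20): +5 cycles.
That increment is L by definition: L = 5.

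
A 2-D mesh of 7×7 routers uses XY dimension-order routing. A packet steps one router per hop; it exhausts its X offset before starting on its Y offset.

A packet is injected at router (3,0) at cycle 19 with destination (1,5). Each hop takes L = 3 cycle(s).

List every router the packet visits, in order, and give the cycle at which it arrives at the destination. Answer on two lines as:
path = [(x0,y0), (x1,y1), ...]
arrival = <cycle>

path = [(3,0), (2,0), (1,0), (1,1), (1,2), (1,3), (1,4), (1,5)]
arrival = 40

hop 0: (3,0) @ cyc 19
hop 1: (2,0) @ cyc 22  [W]
hop 2: (1,0) @ cyc 25  [W]
hop 3: (1,1) @ cyc 28  [N]
hop 4: (1,2) @ cyc 31  [N]
hop 5: (1,3) @ cyc 34  [N]
hop 6: (1,4) @ cyc 37  [N]
hop 7: (1,5) @ cyc 40  [N]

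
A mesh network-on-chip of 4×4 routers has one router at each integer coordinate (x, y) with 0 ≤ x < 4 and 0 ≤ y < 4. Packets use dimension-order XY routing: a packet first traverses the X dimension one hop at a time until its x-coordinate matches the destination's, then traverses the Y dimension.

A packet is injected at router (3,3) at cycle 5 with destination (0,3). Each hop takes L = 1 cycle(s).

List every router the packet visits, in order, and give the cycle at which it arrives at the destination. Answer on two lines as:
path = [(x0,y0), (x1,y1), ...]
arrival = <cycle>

#0 — 3,3 | c5
#1 — 2,3 | c6 | W
#2 — 1,3 | c7 | W
#3 — 0,3 | c8 | W

path = [(3,3), (2,3), (1,3), (0,3)]
arrival = 8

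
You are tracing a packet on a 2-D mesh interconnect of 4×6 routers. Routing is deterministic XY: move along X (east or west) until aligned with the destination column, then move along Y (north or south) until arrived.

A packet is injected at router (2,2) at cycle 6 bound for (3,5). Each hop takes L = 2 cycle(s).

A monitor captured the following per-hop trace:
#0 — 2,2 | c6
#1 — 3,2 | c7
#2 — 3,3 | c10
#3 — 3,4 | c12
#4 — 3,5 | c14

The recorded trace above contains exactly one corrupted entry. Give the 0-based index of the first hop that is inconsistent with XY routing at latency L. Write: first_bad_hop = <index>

check 1→ d=(1,0) cyc+1: BAD: Δcyc=1≠L

first_bad_hop = 1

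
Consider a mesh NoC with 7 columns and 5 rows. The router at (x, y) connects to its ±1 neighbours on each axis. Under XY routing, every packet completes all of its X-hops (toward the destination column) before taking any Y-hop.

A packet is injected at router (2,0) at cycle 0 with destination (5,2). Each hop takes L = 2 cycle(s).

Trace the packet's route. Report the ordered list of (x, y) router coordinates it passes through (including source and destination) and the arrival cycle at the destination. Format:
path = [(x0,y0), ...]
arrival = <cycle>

  0. router=(2,0) cycle=0 (inject)
  1. router=(3,0) cycle=2 dir=E
  2. router=(4,0) cycle=4 dir=E
  3. router=(5,0) cycle=6 dir=E
  4. router=(5,1) cycle=8 dir=N
  5. router=(5,2) cycle=10 dir=N

path = [(2,0), (3,0), (4,0), (5,0), (5,1), (5,2)]
arrival = 10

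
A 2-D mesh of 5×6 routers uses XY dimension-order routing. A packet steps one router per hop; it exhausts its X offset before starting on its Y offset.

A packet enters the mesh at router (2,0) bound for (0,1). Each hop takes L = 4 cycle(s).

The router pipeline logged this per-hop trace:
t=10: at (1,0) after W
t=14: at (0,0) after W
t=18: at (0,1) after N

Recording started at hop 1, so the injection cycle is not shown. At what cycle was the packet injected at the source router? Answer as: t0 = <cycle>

t0 = 6

Hop 1 reached at cycle 10; hop k is at t0 + k·L.
Therefore t0 = 10 − L = 6.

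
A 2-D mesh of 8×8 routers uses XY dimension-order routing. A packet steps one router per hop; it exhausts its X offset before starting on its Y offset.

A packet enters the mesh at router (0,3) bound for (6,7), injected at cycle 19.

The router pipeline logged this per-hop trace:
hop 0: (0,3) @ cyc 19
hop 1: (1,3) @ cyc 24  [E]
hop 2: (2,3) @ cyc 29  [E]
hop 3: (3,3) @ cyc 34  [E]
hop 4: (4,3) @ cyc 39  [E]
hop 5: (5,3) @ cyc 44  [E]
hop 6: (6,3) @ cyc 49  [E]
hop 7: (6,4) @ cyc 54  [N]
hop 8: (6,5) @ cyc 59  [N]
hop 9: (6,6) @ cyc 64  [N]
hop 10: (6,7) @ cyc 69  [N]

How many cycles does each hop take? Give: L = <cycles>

L = 5

Δcyc across hop 0→1: 24 − 19 = 5.
Each hop adds L, hence L = 5.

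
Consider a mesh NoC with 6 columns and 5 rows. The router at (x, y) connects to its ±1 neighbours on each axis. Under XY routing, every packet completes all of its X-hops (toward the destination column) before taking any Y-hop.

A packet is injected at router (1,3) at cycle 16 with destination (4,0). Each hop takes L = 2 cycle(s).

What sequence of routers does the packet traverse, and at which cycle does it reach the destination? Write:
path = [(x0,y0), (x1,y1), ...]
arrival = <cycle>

[0] x=1 y=3 t=16
[1] x=2 y=3 t=18 →E
[2] x=3 y=3 t=20 →E
[3] x=4 y=3 t=22 →E
[4] x=4 y=2 t=24 →S
[5] x=4 y=1 t=26 →S
[6] x=4 y=0 t=28 →S

path = [(1,3), (2,3), (3,3), (4,3), (4,2), (4,1), (4,0)]
arrival = 28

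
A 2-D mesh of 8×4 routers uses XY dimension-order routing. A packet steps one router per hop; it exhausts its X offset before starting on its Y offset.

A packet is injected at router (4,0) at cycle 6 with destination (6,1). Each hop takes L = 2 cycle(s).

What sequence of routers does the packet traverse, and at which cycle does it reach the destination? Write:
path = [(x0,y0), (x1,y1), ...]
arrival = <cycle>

path = [(4,0), (5,0), (6,0), (6,1)]
arrival = 12

[0] x=4 y=0 t=6
[1] x=5 y=0 t=8 →E
[2] x=6 y=0 t=10 →E
[3] x=6 y=1 t=12 →N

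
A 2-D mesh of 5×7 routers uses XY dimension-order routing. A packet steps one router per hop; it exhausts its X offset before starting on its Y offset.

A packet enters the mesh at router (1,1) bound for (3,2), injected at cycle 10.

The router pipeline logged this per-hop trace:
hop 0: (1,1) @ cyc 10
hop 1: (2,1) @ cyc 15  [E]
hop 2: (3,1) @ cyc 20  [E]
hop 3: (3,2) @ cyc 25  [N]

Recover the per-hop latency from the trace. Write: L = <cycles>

L = 5

Between hops 0 and 1 the cycle counter advances 15 − 10 = 5.
One hop costs L cycles, so L = 5.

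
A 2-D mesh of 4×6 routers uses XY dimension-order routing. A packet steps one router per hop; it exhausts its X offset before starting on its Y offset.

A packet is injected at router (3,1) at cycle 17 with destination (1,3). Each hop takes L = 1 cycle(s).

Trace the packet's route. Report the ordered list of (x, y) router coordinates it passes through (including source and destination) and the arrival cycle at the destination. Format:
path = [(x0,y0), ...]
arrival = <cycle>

  0. router=(3,1) cycle=17 (inject)
  1. router=(2,1) cycle=18 dir=W
  2. router=(1,1) cycle=19 dir=W
  3. router=(1,2) cycle=20 dir=N
  4. router=(1,3) cycle=21 dir=N

path = [(3,1), (2,1), (1,1), (1,2), (1,3)]
arrival = 21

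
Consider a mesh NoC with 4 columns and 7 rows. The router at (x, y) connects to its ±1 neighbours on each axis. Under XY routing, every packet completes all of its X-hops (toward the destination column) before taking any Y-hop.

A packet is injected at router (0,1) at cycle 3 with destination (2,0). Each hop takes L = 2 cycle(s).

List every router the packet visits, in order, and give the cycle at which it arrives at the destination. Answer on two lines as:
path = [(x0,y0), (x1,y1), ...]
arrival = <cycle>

src (0,1)  cyc=3
E→(1,1)  cyc=5
E→(2,1)  cyc=7
S→(2,0)  cyc=9

path = [(0,1), (1,1), (2,1), (2,0)]
arrival = 9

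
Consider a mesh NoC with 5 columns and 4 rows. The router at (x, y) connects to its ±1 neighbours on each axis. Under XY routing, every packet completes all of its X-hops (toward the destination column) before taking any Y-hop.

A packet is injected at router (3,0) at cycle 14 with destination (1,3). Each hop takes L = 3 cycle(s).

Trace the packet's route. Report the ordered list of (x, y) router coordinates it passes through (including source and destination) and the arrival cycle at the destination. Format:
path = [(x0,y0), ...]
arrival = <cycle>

path = [(3,0), (2,0), (1,0), (1,1), (1,2), (1,3)]
arrival = 29

  0. router=(3,0) cycle=14 (inject)
  1. router=(2,0) cycle=17 dir=W
  2. router=(1,0) cycle=20 dir=W
  3. router=(1,1) cycle=23 dir=N
  4. router=(1,2) cycle=26 dir=N
  5. router=(1,3) cycle=29 dir=N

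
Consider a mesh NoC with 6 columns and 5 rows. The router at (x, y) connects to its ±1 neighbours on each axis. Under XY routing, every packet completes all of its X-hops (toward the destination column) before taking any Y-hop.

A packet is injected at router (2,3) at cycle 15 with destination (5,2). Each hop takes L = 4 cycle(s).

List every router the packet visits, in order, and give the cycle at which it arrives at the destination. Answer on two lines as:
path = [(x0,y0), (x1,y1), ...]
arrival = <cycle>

path = [(2,3), (3,3), (4,3), (5,3), (5,2)]
arrival = 31

[0] x=2 y=3 t=15
[1] x=3 y=3 t=19 →E
[2] x=4 y=3 t=23 →E
[3] x=5 y=3 t=27 →E
[4] x=5 y=2 t=31 →S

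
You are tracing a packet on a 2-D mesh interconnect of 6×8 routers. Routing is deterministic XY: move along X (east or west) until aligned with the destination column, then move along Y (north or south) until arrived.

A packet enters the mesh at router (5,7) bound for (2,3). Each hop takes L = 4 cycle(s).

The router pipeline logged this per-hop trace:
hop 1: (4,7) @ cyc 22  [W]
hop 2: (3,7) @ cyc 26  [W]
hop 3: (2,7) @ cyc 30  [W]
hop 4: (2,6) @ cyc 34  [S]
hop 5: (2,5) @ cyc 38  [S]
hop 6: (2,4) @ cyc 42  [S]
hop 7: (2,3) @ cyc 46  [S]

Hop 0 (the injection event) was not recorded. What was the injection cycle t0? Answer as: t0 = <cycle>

t0 = 18

Hop 1 reached at cycle 22; hop k is at t0 + k·L.
Therefore t0 = 22 − L = 18.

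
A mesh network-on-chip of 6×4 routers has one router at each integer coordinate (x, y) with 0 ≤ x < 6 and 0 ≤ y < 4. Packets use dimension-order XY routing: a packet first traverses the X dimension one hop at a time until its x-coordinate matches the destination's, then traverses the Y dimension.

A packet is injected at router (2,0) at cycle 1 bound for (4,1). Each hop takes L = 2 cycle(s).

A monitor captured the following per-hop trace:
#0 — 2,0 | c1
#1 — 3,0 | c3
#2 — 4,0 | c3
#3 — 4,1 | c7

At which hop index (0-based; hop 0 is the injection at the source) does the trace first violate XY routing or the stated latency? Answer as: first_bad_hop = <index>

first_bad_hop = 2

check 1→ d=(1,0) cyc+2: ok
check 2→ d=(1,0) cyc+0: BAD: Δcyc=0≠L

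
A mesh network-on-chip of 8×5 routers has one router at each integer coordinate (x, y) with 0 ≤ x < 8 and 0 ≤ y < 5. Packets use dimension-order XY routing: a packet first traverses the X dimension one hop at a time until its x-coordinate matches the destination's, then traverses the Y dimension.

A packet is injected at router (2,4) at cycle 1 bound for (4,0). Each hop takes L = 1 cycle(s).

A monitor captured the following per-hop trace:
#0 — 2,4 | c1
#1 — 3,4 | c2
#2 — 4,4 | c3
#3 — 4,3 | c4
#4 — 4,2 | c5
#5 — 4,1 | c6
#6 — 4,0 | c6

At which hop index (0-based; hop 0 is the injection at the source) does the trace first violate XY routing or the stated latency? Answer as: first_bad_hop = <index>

first_bad_hop = 6

[1] (+1,+0) / 1c ⇒ ok
[2] (+1,+0) / 1c ⇒ ok
[3] (+0,-1) / 1c ⇒ ok
[4] (+0,-1) / 1c ⇒ ok
[5] (+0,-1) / 1c ⇒ ok
[6] (+0,-1) / 0c ⇒ BAD: Δcyc=0≠L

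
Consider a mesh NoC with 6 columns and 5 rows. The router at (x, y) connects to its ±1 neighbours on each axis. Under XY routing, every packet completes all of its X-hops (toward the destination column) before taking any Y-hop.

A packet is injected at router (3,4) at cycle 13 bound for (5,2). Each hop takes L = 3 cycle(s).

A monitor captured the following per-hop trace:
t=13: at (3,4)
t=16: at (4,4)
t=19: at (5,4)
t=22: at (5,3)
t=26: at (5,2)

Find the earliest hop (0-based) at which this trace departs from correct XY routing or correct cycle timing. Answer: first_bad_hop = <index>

hop 1: step (+1,+0), +3 cyc — ok
hop 2: step (+1,+0), +3 cyc — ok
hop 3: step (+0,-1), +3 cyc — ok
hop 4: step (+0,-1), +4 cyc — BAD: Δcyc=4≠L

first_bad_hop = 4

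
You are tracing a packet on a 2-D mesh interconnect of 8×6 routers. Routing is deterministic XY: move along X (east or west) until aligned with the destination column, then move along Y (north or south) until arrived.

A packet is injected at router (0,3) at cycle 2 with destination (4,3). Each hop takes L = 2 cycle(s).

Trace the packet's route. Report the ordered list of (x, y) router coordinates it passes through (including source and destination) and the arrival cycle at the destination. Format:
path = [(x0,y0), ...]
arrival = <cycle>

hop 0: (0,3) @ cyc 2
hop 1: (1,3) @ cyc 4  [E]
hop 2: (2,3) @ cyc 6  [E]
hop 3: (3,3) @ cyc 8  [E]
hop 4: (4,3) @ cyc 10  [E]

path = [(0,3), (1,3), (2,3), (3,3), (4,3)]
arrival = 10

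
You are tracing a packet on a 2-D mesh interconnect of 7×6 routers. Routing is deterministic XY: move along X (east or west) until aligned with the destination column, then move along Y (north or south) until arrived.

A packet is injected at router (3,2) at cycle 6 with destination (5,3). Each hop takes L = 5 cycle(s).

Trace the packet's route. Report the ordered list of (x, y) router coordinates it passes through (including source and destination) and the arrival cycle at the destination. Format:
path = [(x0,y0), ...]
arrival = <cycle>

[0] x=3 y=2 t=6
[1] x=4 y=2 t=11 →E
[2] x=5 y=2 t=16 →E
[3] x=5 y=3 t=21 →N

path = [(3,2), (4,2), (5,2), (5,3)]
arrival = 21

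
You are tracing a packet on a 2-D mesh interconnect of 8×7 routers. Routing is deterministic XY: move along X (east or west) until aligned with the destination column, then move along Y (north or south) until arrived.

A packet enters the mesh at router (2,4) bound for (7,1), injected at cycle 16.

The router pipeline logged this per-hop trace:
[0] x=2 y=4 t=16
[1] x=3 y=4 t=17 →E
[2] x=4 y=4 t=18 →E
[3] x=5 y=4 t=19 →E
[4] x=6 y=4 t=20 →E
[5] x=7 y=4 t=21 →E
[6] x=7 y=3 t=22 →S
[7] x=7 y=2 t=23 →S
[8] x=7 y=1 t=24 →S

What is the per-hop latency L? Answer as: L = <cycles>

From hop 0 (16) to hop 1 (17): +1 cycles.
One hop costs L cycles, so L = 1.

L = 1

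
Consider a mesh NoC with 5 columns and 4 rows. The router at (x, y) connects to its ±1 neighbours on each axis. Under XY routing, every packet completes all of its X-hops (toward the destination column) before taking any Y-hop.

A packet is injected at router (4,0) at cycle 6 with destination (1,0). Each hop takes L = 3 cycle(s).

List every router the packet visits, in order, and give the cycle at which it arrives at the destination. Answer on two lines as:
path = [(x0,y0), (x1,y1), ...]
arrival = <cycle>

t=6: at (4,0)
t=9: at (3,0) after W
t=12: at (2,0) after W
t=15: at (1,0) after W

path = [(4,0), (3,0), (2,0), (1,0)]
arrival = 15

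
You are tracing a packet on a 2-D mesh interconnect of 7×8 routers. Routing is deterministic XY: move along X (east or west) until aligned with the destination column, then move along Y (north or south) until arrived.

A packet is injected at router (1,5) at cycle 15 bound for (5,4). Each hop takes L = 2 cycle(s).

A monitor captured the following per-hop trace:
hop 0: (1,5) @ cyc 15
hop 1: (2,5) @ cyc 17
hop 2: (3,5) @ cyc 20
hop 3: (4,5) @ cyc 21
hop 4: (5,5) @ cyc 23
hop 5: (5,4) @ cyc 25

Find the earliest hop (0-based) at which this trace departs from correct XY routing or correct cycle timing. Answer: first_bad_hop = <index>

check 1→ d=(1,0) cyc+2: ok
check 2→ d=(1,0) cyc+3: BAD: Δcyc=3≠L

first_bad_hop = 2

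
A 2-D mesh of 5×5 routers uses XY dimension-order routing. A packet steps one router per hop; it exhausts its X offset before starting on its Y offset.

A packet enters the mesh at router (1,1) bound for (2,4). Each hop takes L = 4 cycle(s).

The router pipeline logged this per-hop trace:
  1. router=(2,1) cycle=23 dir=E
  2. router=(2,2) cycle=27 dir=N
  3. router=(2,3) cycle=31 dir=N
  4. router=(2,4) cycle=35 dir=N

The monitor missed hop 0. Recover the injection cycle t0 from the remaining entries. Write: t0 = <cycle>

t0 = 19

cyc[1] = 23 and cyc[k] = t0 + k·L for every k.
Therefore t0 = 23 − L = 19.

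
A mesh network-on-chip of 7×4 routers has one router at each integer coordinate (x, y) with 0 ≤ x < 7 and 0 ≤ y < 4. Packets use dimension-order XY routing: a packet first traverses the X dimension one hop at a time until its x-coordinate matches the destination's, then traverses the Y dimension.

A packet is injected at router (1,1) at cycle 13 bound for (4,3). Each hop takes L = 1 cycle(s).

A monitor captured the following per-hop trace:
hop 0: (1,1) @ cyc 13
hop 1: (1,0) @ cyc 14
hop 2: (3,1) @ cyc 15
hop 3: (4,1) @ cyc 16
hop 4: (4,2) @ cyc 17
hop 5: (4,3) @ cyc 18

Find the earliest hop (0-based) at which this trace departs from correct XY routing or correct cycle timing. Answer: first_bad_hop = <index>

first_bad_hop = 1

[1] (+0,-1) / 1c ⇒ BAD: Y-move but x=1≠4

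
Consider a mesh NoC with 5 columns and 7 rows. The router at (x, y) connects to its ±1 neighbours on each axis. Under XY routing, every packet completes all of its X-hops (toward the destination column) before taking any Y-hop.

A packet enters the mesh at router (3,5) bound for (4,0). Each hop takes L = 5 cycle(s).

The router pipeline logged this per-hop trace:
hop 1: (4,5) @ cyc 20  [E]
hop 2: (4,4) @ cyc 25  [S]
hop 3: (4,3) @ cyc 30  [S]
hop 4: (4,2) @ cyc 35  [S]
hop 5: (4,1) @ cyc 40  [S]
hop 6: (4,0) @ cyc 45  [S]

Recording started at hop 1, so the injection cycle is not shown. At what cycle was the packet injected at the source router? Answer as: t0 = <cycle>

t0 = 15

The first recorded entry is hop 1 at cycle 20.
So t0 = 20 − 1·5 = 15.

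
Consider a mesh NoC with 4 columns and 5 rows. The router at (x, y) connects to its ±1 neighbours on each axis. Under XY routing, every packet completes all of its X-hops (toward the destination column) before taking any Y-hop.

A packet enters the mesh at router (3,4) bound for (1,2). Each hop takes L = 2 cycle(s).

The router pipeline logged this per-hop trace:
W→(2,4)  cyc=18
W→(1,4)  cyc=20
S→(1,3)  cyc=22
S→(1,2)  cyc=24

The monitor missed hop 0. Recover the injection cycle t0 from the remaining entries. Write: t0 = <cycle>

t0 = 16

At hop 1 the cycle is 18; in general cyc_k = t0 + kL.
Therefore t0 = 18 − L = 16.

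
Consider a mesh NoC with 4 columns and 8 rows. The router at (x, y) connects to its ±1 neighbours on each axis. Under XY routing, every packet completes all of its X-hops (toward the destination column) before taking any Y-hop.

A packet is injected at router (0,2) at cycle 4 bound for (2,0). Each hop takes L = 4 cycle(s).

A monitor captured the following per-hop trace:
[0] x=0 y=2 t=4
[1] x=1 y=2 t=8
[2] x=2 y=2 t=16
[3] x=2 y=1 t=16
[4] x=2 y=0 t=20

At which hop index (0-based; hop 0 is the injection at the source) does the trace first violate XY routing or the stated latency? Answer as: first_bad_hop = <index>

check 1→ d=(1,0) cyc+4: ok
check 2→ d=(1,0) cyc+8: BAD: Δcyc=8≠L

first_bad_hop = 2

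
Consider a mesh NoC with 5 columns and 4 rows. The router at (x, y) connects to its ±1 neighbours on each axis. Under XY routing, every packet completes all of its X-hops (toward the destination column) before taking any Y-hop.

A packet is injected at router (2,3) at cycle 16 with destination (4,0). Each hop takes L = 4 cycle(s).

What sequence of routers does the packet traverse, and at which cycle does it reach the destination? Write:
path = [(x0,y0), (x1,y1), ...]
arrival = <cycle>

path = [(2,3), (3,3), (4,3), (4,2), (4,1), (4,0)]
arrival = 36

t=16: at (2,3)
t=20: at (3,3) after E
t=24: at (4,3) after E
t=28: at (4,2) after S
t=32: at (4,1) after S
t=36: at (4,0) after S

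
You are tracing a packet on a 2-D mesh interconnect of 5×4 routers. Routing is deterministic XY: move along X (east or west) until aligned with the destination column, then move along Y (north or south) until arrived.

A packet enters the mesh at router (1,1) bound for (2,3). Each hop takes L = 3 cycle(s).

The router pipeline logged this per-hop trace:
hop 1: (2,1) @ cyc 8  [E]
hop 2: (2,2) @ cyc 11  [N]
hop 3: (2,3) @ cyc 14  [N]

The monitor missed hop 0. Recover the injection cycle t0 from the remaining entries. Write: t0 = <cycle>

cyc[1] = 8 and cyc[k] = t0 + k·L for every k.
t0 = cyc[1] − L = 8 − 3 = 5.

t0 = 5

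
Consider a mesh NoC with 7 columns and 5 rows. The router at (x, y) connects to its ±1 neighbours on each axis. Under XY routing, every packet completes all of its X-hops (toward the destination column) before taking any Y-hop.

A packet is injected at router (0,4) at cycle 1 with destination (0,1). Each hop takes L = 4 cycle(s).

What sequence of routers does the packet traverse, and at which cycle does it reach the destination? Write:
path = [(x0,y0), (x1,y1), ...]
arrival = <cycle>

path = [(0,4), (0,3), (0,2), (0,1)]
arrival = 13

  0. router=(0,4) cycle=1 (inject)
  1. router=(0,3) cycle=5 dir=S
  2. router=(0,2) cycle=9 dir=S
  3. router=(0,1) cycle=13 dir=S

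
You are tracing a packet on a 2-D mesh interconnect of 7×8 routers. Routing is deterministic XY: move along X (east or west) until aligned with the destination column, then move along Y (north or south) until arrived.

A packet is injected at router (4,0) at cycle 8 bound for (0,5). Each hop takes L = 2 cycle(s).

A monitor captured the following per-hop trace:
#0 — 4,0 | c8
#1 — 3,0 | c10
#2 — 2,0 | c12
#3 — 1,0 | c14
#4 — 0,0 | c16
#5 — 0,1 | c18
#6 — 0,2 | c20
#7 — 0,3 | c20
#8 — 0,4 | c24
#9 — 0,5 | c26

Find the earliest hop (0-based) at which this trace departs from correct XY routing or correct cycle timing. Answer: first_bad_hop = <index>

[1] (-1,+0) / 2c ⇒ ok
[2] (-1,+0) / 2c ⇒ ok
[3] (-1,+0) / 2c ⇒ ok
[4] (-1,+0) / 2c ⇒ ok
[5] (+0,+1) / 2c ⇒ ok
[6] (+0,+1) / 2c ⇒ ok
[7] (+0,+1) / 0c ⇒ BAD: Δcyc=0≠L

first_bad_hop = 7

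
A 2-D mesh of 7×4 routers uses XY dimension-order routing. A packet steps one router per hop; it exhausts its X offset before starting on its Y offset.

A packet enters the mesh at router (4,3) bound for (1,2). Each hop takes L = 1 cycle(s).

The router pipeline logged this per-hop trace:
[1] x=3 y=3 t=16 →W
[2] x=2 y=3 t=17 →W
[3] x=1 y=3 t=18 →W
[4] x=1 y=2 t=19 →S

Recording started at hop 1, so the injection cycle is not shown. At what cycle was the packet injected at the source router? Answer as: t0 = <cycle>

t0 = 15

At hop 1 the cycle is 16; in general cyc_k = t0 + kL.
Subtract one hop: t0 = 16 − 1 = 15.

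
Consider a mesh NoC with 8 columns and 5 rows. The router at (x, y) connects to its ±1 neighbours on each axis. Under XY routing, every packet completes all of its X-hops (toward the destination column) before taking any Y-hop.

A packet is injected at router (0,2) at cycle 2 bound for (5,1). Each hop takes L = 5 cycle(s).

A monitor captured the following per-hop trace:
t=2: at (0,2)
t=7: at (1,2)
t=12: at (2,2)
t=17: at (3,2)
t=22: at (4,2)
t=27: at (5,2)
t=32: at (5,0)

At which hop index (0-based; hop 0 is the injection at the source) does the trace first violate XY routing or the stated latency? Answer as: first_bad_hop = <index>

  1: Δx=+1 Δy=+0 Δt=5 [ok]
  2: Δx=+1 Δy=+0 Δt=5 [ok]
  3: Δx=+1 Δy=+0 Δt=5 [ok]
  4: Δx=+1 Δy=+0 Δt=5 [ok]
  5: Δx=+1 Δy=+0 Δt=5 [ok]
  6: Δx=+0 Δy=-2 Δt=5 [BAD: non-unit step]

first_bad_hop = 6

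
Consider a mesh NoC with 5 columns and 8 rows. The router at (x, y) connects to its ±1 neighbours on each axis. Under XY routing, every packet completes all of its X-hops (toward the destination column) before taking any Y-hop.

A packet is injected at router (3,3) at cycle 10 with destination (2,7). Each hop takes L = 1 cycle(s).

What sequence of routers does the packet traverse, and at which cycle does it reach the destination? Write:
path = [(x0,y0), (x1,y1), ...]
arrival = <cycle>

path = [(3,3), (2,3), (2,4), (2,5), (2,6), (2,7)]
arrival = 15

[0] x=3 y=3 t=10
[1] x=2 y=3 t=11 →W
[2] x=2 y=4 t=12 →N
[3] x=2 y=5 t=13 →N
[4] x=2 y=6 t=14 →N
[5] x=2 y=7 t=15 →N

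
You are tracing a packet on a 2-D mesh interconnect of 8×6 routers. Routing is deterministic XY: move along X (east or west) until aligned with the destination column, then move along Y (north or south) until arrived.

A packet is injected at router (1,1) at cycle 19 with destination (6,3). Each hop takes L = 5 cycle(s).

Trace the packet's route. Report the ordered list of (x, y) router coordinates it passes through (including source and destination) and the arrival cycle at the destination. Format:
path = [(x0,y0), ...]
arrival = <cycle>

t=19: at (1,1)
t=24: at (2,1) after E
t=29: at (3,1) after E
t=34: at (4,1) after E
t=39: at (5,1) after E
t=44: at (6,1) after E
t=49: at (6,2) after N
t=54: at (6,3) after N

path = [(1,1), (2,1), (3,1), (4,1), (5,1), (6,1), (6,2), (6,3)]
arrival = 54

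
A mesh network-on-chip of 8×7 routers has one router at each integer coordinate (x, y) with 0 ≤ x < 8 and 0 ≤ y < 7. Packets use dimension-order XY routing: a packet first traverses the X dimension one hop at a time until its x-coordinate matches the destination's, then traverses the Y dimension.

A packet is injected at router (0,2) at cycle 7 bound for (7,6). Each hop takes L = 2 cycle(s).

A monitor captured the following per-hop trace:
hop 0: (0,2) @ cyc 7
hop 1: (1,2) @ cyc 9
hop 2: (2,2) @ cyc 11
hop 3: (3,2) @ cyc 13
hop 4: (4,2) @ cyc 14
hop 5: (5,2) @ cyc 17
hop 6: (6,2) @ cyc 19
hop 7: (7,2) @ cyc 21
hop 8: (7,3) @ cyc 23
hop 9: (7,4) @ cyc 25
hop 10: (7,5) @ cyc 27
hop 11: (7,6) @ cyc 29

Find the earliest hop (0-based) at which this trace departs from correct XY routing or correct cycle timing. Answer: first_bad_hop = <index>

check 1→ d=(1,0) cyc+2: ok
check 2→ d=(1,0) cyc+2: ok
check 3→ d=(1,0) cyc+2: ok
check 4→ d=(1,0) cyc+1: BAD: Δcyc=1≠L

first_bad_hop = 4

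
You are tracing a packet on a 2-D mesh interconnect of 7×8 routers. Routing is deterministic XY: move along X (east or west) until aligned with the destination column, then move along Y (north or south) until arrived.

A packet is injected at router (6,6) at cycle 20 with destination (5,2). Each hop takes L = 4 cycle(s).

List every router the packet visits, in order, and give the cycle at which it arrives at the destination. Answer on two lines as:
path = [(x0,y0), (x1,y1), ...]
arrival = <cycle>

path = [(6,6), (5,6), (5,5), (5,4), (5,3), (5,2)]
arrival = 40

t=20: at (6,6)
t=24: at (5,6) after W
t=28: at (5,5) after S
t=32: at (5,4) after S
t=36: at (5,3) after S
t=40: at (5,2) after S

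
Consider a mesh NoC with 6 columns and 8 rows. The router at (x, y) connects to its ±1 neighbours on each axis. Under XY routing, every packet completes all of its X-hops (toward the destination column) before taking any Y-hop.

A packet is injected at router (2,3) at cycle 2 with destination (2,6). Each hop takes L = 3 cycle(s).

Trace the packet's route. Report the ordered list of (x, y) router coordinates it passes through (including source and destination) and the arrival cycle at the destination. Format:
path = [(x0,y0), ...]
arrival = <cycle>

path = [(2,3), (2,4), (2,5), (2,6)]
arrival = 11

src (2,3)  cyc=2
N→(2,4)  cyc=5
N→(2,5)  cyc=8
N→(2,6)  cyc=11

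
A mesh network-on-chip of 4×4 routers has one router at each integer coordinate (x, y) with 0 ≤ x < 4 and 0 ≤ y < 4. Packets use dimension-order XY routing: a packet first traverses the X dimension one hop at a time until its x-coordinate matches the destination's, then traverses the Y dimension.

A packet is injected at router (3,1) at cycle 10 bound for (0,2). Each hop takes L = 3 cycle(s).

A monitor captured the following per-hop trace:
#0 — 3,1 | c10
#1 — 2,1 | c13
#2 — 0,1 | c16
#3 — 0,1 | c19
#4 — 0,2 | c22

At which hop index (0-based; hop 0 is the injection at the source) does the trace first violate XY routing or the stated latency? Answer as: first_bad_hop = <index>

check 1→ d=(-1,0) cyc+3: ok
check 2→ d=(-2,0) cyc+3: BAD: non-unit step

first_bad_hop = 2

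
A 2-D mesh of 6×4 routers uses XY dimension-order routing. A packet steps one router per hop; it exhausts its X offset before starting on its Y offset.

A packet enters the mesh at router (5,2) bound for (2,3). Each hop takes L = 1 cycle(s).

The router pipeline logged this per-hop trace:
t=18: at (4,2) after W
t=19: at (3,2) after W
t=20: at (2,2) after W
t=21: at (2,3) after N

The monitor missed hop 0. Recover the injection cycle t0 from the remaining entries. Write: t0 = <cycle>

t0 = 17

The first recorded entry is hop 1 at cycle 18.
Subtract one hop: t0 = 18 − 1 = 17.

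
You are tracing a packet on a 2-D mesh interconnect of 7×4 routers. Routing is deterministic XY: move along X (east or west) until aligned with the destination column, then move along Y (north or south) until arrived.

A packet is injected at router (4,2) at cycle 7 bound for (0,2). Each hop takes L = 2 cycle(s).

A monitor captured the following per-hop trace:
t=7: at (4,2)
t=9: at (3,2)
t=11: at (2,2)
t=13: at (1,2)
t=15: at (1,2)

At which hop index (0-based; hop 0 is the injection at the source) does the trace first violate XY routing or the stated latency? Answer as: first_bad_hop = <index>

  1: Δx=-1 Δy=+0 Δt=2 [ok]
  2: Δx=-1 Δy=+0 Δt=2 [ok]
  3: Δx=-1 Δy=+0 Δt=2 [ok]
  4: Δx=+0 Δy=+0 Δt=2 [BAD: non-unit step]

first_bad_hop = 4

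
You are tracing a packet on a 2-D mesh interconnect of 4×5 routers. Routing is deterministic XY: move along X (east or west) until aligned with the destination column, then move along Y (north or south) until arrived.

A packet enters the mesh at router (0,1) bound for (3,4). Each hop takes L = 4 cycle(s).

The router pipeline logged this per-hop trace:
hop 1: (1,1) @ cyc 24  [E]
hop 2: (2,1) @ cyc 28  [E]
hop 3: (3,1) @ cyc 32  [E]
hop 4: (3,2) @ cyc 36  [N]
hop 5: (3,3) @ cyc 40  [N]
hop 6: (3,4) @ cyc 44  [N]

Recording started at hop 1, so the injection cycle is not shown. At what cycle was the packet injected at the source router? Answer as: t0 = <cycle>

t0 = 20

The first recorded entry is hop 1 at cycle 24.
Therefore t0 = 24 − L = 20.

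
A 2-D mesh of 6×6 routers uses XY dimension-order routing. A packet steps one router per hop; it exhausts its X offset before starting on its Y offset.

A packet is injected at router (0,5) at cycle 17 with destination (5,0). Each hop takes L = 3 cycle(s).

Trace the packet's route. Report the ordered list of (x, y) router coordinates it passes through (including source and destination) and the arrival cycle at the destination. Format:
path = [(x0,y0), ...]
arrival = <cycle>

src (0,5)  cyc=17
E→(1,5)  cyc=20
E→(2,5)  cyc=23
E→(3,5)  cyc=26
E→(4,5)  cyc=29
E→(5,5)  cyc=32
S→(5,4)  cyc=35
S→(5,3)  cyc=38
S→(5,2)  cyc=41
S→(5,1)  cyc=44
S→(5,0)  cyc=47

path = [(0,5), (1,5), (2,5), (3,5), (4,5), (5,5), (5,4), (5,3), (5,2), (5,1), (5,0)]
arrival = 47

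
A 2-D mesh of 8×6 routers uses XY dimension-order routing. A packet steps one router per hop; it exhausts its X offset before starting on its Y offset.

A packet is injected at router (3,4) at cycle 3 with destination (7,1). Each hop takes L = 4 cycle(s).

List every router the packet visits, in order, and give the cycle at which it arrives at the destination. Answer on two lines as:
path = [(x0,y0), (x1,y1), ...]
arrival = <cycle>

#0 — 3,4 | c3
#1 — 4,4 | c7 | E
#2 — 5,4 | c11 | E
#3 — 6,4 | c15 | E
#4 — 7,4 | c19 | E
#5 — 7,3 | c23 | S
#6 — 7,2 | c27 | S
#7 — 7,1 | c31 | S

path = [(3,4), (4,4), (5,4), (6,4), (7,4), (7,3), (7,2), (7,1)]
arrival = 31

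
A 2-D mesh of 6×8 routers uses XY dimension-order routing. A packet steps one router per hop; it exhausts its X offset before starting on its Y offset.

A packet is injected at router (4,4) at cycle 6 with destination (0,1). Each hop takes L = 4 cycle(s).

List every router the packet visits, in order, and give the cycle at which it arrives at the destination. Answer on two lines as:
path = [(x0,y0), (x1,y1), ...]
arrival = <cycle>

hop 0: (4,4) @ cyc 6
hop 1: (3,4) @ cyc 10  [W]
hop 2: (2,4) @ cyc 14  [W]
hop 3: (1,4) @ cyc 18  [W]
hop 4: (0,4) @ cyc 22  [W]
hop 5: (0,3) @ cyc 26  [S]
hop 6: (0,2) @ cyc 30  [S]
hop 7: (0,1) @ cyc 34  [S]

path = [(4,4), (3,4), (2,4), (1,4), (0,4), (0,3), (0,2), (0,1)]
arrival = 34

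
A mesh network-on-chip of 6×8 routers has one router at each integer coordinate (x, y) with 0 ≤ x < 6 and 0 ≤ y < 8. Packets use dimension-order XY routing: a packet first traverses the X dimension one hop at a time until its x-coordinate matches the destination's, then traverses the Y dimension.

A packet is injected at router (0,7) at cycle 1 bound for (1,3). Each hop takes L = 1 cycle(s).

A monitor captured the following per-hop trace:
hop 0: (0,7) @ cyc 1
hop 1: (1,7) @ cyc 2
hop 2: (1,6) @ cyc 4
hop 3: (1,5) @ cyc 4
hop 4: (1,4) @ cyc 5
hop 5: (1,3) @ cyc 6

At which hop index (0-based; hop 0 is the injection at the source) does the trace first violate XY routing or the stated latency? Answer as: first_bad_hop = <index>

first_bad_hop = 2

check 1→ d=(1,0) cyc+1: ok
check 2→ d=(0,-1) cyc+2: BAD: Δcyc=2≠L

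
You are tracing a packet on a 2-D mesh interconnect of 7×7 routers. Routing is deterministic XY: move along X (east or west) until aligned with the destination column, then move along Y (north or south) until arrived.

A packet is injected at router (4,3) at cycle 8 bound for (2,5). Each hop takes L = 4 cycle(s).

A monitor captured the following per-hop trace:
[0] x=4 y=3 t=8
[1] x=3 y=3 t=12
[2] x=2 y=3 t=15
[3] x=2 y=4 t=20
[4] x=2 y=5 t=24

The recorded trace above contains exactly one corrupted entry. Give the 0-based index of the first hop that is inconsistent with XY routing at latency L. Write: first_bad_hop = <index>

first_bad_hop = 2

  1: Δx=-1 Δy=+0 Δt=4 [ok]
  2: Δx=-1 Δy=+0 Δt=3 [BAD: Δcyc=3≠L]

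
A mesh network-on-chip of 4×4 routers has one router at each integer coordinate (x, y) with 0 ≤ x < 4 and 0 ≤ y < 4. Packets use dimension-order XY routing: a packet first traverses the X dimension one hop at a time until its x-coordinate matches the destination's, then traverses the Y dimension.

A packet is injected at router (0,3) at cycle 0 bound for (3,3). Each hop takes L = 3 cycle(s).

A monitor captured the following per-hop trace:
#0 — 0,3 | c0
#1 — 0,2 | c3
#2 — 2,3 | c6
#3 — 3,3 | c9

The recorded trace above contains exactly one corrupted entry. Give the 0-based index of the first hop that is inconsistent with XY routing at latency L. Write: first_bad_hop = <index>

hop 1: step (+0,-1), +3 cyc — BAD: Y-move but x=0≠3

first_bad_hop = 1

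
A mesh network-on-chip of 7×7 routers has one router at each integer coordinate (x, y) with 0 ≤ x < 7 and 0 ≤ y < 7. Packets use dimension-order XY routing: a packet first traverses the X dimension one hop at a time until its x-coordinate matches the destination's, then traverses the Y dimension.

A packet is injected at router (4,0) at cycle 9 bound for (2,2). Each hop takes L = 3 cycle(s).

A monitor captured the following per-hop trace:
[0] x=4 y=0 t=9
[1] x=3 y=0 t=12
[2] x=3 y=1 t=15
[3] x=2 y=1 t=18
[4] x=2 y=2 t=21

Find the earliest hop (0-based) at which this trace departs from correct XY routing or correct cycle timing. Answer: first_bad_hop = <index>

hop 1: step (-1,+0), +3 cyc — ok
hop 2: step (+0,+1), +3 cyc — BAD: Y-move but x=3≠2

first_bad_hop = 2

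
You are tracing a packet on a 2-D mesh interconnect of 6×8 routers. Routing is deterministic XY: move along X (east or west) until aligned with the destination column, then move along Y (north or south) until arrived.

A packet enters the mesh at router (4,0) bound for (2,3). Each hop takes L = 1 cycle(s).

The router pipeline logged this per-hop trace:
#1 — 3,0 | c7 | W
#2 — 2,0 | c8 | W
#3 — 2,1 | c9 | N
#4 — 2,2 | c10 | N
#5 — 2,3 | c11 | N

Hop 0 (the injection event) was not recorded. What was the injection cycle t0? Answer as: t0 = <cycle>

cyc[1] = 7 and cyc[k] = t0 + k·L for every k.
Subtract one hop: t0 = 7 − 1 = 6.

t0 = 6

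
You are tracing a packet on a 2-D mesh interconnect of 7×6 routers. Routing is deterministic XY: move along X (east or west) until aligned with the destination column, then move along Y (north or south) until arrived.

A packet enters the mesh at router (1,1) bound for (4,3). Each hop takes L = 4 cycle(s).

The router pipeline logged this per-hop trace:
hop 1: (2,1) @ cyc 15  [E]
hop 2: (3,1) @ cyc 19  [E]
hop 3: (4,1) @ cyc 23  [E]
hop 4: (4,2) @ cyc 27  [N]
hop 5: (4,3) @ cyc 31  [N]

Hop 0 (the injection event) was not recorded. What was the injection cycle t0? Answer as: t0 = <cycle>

cyc[1] = 15 and cyc[k] = t0 + k·L for every k.
Therefore t0 = 15 − L = 11.

t0 = 11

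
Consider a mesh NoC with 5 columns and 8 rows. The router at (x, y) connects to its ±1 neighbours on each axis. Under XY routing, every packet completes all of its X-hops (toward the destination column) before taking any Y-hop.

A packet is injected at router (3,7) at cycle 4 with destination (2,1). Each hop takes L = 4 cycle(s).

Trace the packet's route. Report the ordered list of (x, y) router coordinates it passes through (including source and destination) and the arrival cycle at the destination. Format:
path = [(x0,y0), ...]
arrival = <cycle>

path = [(3,7), (2,7), (2,6), (2,5), (2,4), (2,3), (2,2), (2,1)]
arrival = 32

t=4: at (3,7)
t=8: at (2,7) after W
t=12: at (2,6) after S
t=16: at (2,5) after S
t=20: at (2,4) after S
t=24: at (2,3) after S
t=28: at (2,2) after S
t=32: at (2,1) after S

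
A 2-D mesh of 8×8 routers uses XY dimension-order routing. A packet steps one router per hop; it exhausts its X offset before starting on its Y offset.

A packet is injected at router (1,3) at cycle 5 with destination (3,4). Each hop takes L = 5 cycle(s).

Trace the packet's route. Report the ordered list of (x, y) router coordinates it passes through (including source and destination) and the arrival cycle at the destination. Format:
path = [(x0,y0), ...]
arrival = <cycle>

[0] x=1 y=3 t=5
[1] x=2 y=3 t=10 →E
[2] x=3 y=3 t=15 →E
[3] x=3 y=4 t=20 →N

path = [(1,3), (2,3), (3,3), (3,4)]
arrival = 20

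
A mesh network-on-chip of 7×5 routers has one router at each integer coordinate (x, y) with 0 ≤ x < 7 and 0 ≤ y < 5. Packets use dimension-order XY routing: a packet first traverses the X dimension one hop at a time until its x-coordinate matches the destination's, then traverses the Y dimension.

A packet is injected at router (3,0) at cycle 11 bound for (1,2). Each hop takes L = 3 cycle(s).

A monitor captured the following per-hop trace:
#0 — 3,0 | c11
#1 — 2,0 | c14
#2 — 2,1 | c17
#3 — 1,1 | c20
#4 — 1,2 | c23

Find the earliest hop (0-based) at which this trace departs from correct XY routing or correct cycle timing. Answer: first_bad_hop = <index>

hop 1: step (-1,+0), +3 cyc — ok
hop 2: step (+0,+1), +3 cyc — BAD: Y-move but x=2≠1

first_bad_hop = 2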